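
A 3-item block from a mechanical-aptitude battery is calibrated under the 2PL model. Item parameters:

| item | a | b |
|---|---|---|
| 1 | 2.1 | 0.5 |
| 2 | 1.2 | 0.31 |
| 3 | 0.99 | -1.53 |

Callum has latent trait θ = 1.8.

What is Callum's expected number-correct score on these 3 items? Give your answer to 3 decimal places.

P(θ) = 1 / (1 + exp(−a(θ − b)))
P_1 = 1/(1+e^{-2.7300}) = 0.9388
P_2 = 1/(1+e^{-1.7880}) = 0.8567
P_3 = 1/(1+e^{-3.2967}) = 0.9643
E[score] = 0.9388 + 0.8567 + 0.9643 = 2.7598

2.760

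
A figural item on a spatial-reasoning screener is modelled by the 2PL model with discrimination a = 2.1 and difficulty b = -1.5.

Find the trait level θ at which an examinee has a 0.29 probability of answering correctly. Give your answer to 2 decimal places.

-1.93

P(θ) = 1 / (1 + exp(−a(θ − b)))
logit = ln(0.2900/0.7100) = -0.8954
θ = b + logit/(a) = -1.5 + (-0.8954)/2.1000 = -1.9264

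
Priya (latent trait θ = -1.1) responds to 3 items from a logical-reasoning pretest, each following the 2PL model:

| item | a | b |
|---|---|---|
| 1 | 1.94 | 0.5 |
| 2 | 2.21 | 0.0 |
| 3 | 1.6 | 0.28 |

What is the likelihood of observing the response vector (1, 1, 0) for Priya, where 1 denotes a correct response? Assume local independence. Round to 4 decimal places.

0.0031

P(θ) = 1 / (1 + exp(−a(θ − b)))
P_1 = 1/(1+e^{3.1040}) = 0.0429
P_2 = 1/(1+e^{2.4310}) = 0.0808
P_3 = 1/(1+e^{2.2080}) = 0.0990
L = P_1 × P_2 × (1−P_3) = 0.0429 × 0.0808 × 0.9010 = 0.00313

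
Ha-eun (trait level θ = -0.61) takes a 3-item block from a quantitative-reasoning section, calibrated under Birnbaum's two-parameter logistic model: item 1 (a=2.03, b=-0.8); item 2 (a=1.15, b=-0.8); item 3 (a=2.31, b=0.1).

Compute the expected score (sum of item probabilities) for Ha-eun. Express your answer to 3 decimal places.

1.312

P(θ) = 1 / (1 + exp(−a(θ − b)))
P_1 = 1/(1+e^{-0.3857}) = 0.5952
P_2 = 1/(1+e^{-0.2185}) = 0.5544
P_3 = 1/(1+e^{1.6401}) = 0.1625
E[score] = 0.5952 + 0.5544 + 0.1625 = 1.3121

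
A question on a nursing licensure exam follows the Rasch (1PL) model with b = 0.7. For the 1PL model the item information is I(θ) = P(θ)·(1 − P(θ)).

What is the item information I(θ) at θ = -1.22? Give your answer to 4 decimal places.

0.1115

P = 1/(1+e^{1.9200}) = 0.1279
P(1−P) = 0.1279 × 0.8721 = 0.1115
I = P(1−P) = 0.11151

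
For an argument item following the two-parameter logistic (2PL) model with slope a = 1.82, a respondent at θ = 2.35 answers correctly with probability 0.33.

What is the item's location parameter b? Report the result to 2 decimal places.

P(θ) = 1 / (1 + exp(−a(θ − b)))
logit(0.33) = ln(0.33/0.67) = -0.7082
b = θ − logit/(a) = 2.35 − (-0.7082)/1.8200 = 2.7391

2.74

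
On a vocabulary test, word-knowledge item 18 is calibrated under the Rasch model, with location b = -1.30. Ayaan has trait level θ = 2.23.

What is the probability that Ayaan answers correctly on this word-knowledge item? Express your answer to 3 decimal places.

0.972

P(θ) = 1 / (1 + exp(−(θ − b)))
Exponent: (2.23 − (-1.30)) = 3.5300
1/(1 + e^{-3.5300}) = 0.9715
P = 0.9715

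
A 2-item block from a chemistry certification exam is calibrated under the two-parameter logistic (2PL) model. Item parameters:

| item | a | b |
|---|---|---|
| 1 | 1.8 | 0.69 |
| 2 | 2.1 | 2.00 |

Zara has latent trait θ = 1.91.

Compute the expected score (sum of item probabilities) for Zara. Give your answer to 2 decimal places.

P(θ) = 1 / (1 + exp(−a(θ − b)))
P_1 = 1/(1+e^{-2.1960}) = 0.8999
P_2 = 1/(1+e^{0.1890}) = 0.4529
E[score] = 0.8999 + 0.4529 = 1.3528

1.35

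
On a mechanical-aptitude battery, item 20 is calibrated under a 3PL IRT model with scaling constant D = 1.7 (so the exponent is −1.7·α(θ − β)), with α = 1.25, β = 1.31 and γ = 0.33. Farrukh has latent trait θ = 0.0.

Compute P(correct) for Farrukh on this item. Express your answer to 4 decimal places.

P(θ) = γ + (1 − γ) · 1 / (1 + exp(−D·α(θ − β)))
Exponent: 1.7 × 1.25 × (0.0 − 1.31) = -2.7837
1/(1 + e^{2.7837}) = 0.0582
P = 0.33 + 0.67 × 0.0582 = 0.3690

0.3690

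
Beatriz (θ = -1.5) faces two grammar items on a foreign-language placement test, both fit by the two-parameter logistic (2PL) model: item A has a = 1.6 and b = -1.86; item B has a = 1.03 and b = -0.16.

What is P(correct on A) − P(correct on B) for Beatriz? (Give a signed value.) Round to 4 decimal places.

0.4392

P(θ) = 1 / (1 + exp(−a(θ − b)))
P_A = 0.6401
P_B = 0.2010
P_A − P_B = 0.4392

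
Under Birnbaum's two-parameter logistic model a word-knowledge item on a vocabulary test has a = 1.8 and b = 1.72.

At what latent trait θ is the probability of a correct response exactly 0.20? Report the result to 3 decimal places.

0.950

P(θ) = 1 / (1 + exp(−a(θ − b)))
logit = ln(0.2000/0.8000) = -1.3863
θ = b + logit/(a) = 1.72 + (-1.3863)/1.8000 = 0.9498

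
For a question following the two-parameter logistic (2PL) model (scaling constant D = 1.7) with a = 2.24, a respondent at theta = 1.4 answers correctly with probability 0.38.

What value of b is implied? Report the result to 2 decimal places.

P(theta) = 1 / (1 + exp(−D·a(theta − b)))
logit(0.38) = ln(0.38/0.62) = -0.4895
b = theta − logit/(1.7·a) = 1.4 − (-0.4895)/3.8080 = 1.5286

1.53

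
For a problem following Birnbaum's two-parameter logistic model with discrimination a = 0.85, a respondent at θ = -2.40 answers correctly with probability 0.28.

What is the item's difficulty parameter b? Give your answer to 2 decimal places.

P(θ) = 1 / (1 + exp(−a(θ − b)))
logit(0.28) = ln(0.28/0.72) = -0.9445
b = θ − logit/(a) = -2.40 − (-0.9445)/0.8500 = -1.2889

-1.29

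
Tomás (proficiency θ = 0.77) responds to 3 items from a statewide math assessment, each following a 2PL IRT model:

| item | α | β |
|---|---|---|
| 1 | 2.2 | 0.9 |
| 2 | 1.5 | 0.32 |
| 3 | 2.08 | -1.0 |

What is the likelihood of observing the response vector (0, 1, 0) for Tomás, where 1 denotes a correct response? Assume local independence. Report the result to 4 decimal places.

P(θ) = 1 / (1 + exp(−α(θ − β)))
P_1 = 1/(1+e^{0.2860}) = 0.4290
P_2 = 1/(1+e^{-0.6750}) = 0.6626
P_3 = 1/(1+e^{-3.6816}) = 0.9754
L = (1−P_1) × P_2 × (1−P_3) = 0.5710 × 0.6626 × 0.0246 = 0.00929

0.0093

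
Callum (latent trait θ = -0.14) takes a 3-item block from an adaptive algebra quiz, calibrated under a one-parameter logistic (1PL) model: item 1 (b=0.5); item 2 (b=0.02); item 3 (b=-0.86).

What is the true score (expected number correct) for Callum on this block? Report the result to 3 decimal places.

P(θ) = 1 / (1 + exp(−(θ − b)))
P_1 = 1/(1+e^{0.6400}) = 0.3452
P_2 = 1/(1+e^{0.1600}) = 0.4601
P_3 = 1/(1+e^{-0.7200}) = 0.6726
E[score] = 0.3452 + 0.4601 + 0.6726 = 1.4779

1.478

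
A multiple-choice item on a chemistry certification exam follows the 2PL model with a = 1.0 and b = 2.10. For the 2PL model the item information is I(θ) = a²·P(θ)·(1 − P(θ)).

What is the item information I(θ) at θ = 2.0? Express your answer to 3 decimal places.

P = 1/(1+e^{0.1000}) = 0.4750
P(1−P) = 0.4750 × 0.5250 = 0.2494
I = a² × P(1−P) = 1.0² × 0.2494 = 0.24938

0.249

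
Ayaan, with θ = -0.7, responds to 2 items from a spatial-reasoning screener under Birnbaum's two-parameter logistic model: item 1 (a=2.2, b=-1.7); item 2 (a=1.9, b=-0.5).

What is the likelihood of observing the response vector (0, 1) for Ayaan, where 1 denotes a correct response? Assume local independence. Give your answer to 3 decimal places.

P(θ) = 1 / (1 + exp(−a(θ − b)))
P_1 = 1/(1+e^{-2.2000}) = 0.9002
P_2 = 1/(1+e^{0.3800}) = 0.4061
L = (1−P_1) × P_2 = 0.0998 × 0.4061 = 0.04051

0.041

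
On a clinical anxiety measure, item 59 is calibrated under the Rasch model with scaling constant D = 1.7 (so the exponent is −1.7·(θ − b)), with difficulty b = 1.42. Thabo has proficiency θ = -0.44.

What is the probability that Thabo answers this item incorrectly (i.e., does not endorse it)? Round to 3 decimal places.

P(θ) = 1 / (1 + exp(−D·(θ − b)))
Exponent: 1.7 × (-0.44 − 1.42) = -3.1620
1/(1 + e^{3.1620}) = 0.0406
P = 0.0406
P(incorrect) = 1 − 0.0406 = 0.9594

0.959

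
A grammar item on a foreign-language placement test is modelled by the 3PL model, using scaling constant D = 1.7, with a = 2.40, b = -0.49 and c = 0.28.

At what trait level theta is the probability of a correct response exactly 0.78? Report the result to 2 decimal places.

P(theta) = c + (1 − c) · 1 / (1 + exp(−D·a(theta − b)))
Remove guessing floor: (0.78 − 0.28)/(1 − 0.28) = 0.6944
logit = ln(0.6944/0.3056) = 0.8210
theta = b + logit/(1.7·a) = -0.49 + 0.8210/4.0800 = -0.2888

-0.29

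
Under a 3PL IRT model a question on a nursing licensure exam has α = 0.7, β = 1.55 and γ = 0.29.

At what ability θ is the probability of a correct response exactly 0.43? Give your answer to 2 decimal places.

-0.46

P(θ) = γ + (1 − γ) · 1 / (1 + exp(−α(θ − β)))
Remove guessing floor: (0.43 − 0.29)/(1 − 0.29) = 0.1972
logit = ln(0.1972/0.8028) = -1.4040
θ = β + logit/(α) = 1.55 + (-1.4040)/0.7000 = -0.4557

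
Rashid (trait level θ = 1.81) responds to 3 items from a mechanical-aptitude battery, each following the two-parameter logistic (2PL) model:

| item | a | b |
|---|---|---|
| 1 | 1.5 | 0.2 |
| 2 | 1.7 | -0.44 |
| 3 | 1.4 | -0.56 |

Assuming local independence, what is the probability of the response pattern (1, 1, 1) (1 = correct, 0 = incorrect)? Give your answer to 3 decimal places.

0.867

P(θ) = 1 / (1 + exp(−a(θ − b)))
P_1 = 1/(1+e^{-2.4150}) = 0.9180
P_2 = 1/(1+e^{-3.8250}) = 0.9786
P_3 = 1/(1+e^{-3.3180}) = 0.9650
L = P_1 × P_2 × P_3 = 0.9180 × 0.9786 × 0.9650 = 0.86696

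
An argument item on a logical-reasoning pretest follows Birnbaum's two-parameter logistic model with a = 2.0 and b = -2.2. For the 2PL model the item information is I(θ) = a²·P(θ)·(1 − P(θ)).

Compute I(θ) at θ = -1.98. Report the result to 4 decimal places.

P = 1/(1+e^{-0.4400}) = 0.6083
P(1−P) = 0.6083 × 0.3917 = 0.2383
I = a² × P(1−P) = 2.0² × 0.2383 = 0.95312

0.9531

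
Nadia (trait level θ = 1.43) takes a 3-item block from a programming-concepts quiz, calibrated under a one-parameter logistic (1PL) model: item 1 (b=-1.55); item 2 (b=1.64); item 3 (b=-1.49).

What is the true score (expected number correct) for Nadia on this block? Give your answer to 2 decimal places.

2.35

P(θ) = 1 / (1 + exp(−(θ − b)))
P_1 = 1/(1+e^{-2.9800}) = 0.9517
P_2 = 1/(1+e^{0.2100}) = 0.4477
P_3 = 1/(1+e^{-2.9200}) = 0.9488
E[score] = 0.9517 + 0.4477 + 0.9488 = 2.3482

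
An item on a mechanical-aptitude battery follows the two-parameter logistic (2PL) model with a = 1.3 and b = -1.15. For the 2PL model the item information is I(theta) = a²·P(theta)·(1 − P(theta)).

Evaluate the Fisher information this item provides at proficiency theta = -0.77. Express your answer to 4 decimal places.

P = 1/(1+e^{-0.4940}) = 0.6210
P(1−P) = 0.6210 × 0.3790 = 0.2353
I = a² × P(1−P) = 1.3² × 0.2353 = 0.39774

0.3977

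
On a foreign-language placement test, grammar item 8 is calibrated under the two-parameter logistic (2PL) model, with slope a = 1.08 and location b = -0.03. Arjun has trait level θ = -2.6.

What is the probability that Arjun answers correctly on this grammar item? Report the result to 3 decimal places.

0.059

P(θ) = 1 / (1 + exp(−a(θ − b)))
Exponent: 1.08 × (-2.6 − (-0.03)) = -2.7756
1/(1 + e^{2.7756}) = 0.0587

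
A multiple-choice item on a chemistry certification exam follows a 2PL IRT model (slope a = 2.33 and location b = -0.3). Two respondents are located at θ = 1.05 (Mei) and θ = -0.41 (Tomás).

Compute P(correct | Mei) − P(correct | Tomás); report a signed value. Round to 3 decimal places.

P(θ) = 1 / (1 + exp(−a(θ − b)))
P(Mei) = 0.9587  [exponent 3.1455]
P(Tomás) = 0.4363  [exponent -0.2563]
Difference = 0.9587 − 0.4363 = 0.5225

0.522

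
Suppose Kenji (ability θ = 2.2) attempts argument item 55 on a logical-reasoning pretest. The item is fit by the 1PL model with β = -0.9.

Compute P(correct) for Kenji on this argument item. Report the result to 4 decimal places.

0.9569

P(θ) = 1 / (1 + exp(−(θ − β)))
Exponent: (2.2 − (-0.9)) = 3.1000
1/(1 + e^{-3.1000}) = 0.9569
P = 0.9569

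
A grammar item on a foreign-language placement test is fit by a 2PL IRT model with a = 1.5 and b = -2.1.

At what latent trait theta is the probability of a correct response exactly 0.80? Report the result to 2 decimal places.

P(theta) = 1 / (1 + exp(−a(theta − b)))
logit = ln(0.8000/0.2000) = 1.3863
theta = b + logit/(a) = -2.1 + 1.3863/1.5000 = -1.1758

-1.18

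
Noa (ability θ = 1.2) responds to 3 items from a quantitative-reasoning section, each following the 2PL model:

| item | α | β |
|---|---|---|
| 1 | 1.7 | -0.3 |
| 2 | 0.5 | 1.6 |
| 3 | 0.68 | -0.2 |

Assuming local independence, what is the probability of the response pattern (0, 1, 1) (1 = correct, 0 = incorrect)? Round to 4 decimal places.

P(θ) = 1 / (1 + exp(−α(θ − β)))
P_1 = 1/(1+e^{-2.5500}) = 0.9276
P_2 = 1/(1+e^{0.2000}) = 0.4502
P_3 = 1/(1+e^{-0.9520}) = 0.7215
L = (1−P_1) × P_2 × P_3 = 0.0724 × 0.4502 × 0.7215 = 0.02352

0.0235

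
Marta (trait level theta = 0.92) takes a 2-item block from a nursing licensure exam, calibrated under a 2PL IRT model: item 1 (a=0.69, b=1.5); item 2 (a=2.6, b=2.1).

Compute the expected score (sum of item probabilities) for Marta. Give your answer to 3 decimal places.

P(theta) = 1 / (1 + exp(−a(theta − b)))
P_1 = 1/(1+e^{0.4002}) = 0.4013
P_2 = 1/(1+e^{3.0680}) = 0.0444
E[score] = 0.4013 + 0.0444 = 0.4457

0.446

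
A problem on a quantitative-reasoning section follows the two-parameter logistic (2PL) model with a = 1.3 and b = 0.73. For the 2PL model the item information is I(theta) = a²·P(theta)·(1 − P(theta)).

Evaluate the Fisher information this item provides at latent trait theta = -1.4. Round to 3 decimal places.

0.094

P = 1/(1+e^{2.7690}) = 0.0590
P(1−P) = 0.0590 × 0.9410 = 0.0555
I = a² × P(1−P) = 1.3² × 0.0555 = 0.09386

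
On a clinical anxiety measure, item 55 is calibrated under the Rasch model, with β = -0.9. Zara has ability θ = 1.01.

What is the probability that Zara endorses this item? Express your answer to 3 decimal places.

0.871

P(θ) = 1 / (1 + exp(−(θ − β)))
Exponent: (1.01 − (-0.9)) = 1.9100
1/(1 + e^{-1.9100}) = 0.8710
P = 0.8710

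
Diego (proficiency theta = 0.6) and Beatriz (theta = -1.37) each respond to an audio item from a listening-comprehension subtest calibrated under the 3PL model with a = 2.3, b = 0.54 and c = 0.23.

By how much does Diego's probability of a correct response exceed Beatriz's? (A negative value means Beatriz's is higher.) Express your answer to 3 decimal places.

P(theta) = c + (1 − c) · 1 / (1 + exp(−a(theta − b)))
P(Diego) = 0.6415  [exponent 0.1380]
P(Beatriz) = 0.2394  [exponent -4.3930]
Difference = 0.6415 − 0.2394 = 0.4021

0.402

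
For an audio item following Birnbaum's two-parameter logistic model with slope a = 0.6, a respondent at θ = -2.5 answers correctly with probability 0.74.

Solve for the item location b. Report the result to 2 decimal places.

P(θ) = 1 / (1 + exp(−a(θ − b)))
logit(0.74) = ln(0.74/0.26) = 1.0460
b = θ − logit/(a) = -2.5 − 1.0460/0.6000 = -4.2433

-4.24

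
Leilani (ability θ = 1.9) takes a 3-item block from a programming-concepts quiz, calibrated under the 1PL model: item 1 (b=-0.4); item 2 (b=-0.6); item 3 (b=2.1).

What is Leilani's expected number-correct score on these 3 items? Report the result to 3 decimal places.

2.283

P(θ) = 1 / (1 + exp(−(θ − b)))
P_1 = 1/(1+e^{-2.3000}) = 0.9089
P_2 = 1/(1+e^{-2.5000}) = 0.9241
P_3 = 1/(1+e^{0.2000}) = 0.4502
E[score] = 0.9089 + 0.9241 + 0.4502 = 2.2832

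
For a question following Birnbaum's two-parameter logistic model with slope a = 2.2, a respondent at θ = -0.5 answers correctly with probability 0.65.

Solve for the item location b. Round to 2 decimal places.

P(θ) = 1 / (1 + exp(−a(θ − b)))
logit(0.65) = ln(0.65/0.35) = 0.6190
b = θ − logit/(a) = -0.5 − 0.6190/2.2000 = -0.7814

-0.78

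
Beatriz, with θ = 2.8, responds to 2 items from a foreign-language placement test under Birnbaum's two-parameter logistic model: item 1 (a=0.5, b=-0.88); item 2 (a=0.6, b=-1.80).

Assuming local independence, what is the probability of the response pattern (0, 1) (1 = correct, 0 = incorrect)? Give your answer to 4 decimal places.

P(θ) = 1 / (1 + exp(−a(θ − b)))
P_1 = 1/(1+e^{-1.8400}) = 0.8629
P_2 = 1/(1+e^{-2.7600}) = 0.9405
L = (1−P_1) × P_2 = 0.1371 × 0.9405 = 0.12889

0.1289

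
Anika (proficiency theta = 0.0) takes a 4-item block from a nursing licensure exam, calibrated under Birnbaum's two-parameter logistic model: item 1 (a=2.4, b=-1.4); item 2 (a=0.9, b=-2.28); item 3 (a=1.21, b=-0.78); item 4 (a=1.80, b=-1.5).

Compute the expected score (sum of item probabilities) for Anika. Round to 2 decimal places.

3.51

P(theta) = 1 / (1 + exp(−a(theta − b)))
P_1 = 1/(1+e^{-3.3600}) = 0.9664
P_2 = 1/(1+e^{-2.0520}) = 0.8861
P_3 = 1/(1+e^{-0.9438}) = 0.7199
P_4 = 1/(1+e^{-2.7000}) = 0.9370
E[score] = 0.9664 + 0.8861 + 0.7199 + 0.9370 = 3.5095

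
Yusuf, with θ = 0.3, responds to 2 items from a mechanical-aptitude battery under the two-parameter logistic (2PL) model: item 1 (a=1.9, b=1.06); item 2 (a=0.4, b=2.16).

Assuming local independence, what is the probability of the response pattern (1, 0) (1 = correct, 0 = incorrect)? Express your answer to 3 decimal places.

0.129

P(θ) = 1 / (1 + exp(−a(θ − b)))
P_1 = 1/(1+e^{1.4440}) = 0.1909
P_2 = 1/(1+e^{0.7440}) = 0.3221
L = P_1 × (1−P_2) = 0.1909 × 0.6779 = 0.12942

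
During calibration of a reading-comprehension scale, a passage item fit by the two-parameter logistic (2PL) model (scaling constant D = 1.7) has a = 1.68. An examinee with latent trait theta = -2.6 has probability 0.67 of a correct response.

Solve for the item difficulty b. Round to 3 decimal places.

P(theta) = 1 / (1 + exp(−D·a(theta − b)))
logit(0.67) = ln(0.67/0.33) = 0.7082
b = theta − logit/(1.7·a) = -2.6 − 0.7082/2.8560 = -2.8480

-2.848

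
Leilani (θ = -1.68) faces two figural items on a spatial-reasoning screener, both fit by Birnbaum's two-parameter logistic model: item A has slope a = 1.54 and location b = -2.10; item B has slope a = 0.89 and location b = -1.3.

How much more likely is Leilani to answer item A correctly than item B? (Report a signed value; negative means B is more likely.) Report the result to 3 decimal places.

0.240

P(θ) = 1 / (1 + exp(−a(θ − b)))
P_A = 0.6563
P_B = 0.4162
P_A − P_B = 0.2400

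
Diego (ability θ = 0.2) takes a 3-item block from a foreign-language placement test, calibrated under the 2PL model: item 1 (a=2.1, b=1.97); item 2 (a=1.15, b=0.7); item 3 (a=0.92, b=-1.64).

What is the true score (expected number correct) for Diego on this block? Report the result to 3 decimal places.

P(θ) = 1 / (1 + exp(−a(θ − b)))
P_1 = 1/(1+e^{3.7170}) = 0.0237
P_2 = 1/(1+e^{0.5750}) = 0.3601
P_3 = 1/(1+e^{-1.6928}) = 0.8446
E[score] = 0.0237 + 0.3601 + 0.8446 = 1.2284

1.228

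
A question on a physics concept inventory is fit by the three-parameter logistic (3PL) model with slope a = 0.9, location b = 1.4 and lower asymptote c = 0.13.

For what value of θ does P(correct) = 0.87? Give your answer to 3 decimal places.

P(θ) = c + (1 − c) · 1 / (1 + exp(−a(θ − b)))
Remove guessing floor: (0.87 − 0.13)/(1 − 0.13) = 0.8506
logit = ln(0.8506/0.1494) = 1.7391
θ = b + logit/(a) = 1.4 + 1.7391/0.9000 = 3.3324

3.332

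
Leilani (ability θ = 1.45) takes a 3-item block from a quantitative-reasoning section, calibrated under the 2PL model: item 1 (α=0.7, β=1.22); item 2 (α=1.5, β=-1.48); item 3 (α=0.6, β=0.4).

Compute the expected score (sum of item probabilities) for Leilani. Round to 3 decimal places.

2.180

P(θ) = 1 / (1 + exp(−α(θ − β)))
P_1 = 1/(1+e^{-0.1610}) = 0.5402
P_2 = 1/(1+e^{-4.3950}) = 0.9878
P_3 = 1/(1+e^{-0.6300}) = 0.6525
E[score] = 0.5402 + 0.9878 + 0.6525 = 2.1805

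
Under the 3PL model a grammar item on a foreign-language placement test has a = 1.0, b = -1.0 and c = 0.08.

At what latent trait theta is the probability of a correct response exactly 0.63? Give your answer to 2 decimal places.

P(theta) = c + (1 − c) · 1 / (1 + exp(−a(theta − b)))
Remove guessing floor: (0.63 − 0.08)/(1 − 0.08) = 0.5978
logit = ln(0.5978/0.4022) = 0.3964
theta = b + logit/(a) = -1.0 + 0.3964/1.0000 = -0.6036

-0.60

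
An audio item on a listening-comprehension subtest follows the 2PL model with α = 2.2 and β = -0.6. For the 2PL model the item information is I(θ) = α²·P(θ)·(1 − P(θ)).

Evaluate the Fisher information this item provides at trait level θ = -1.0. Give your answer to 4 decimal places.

1.0030

P = 1/(1+e^{0.8800}) = 0.2932
P(1−P) = 0.2932 × 0.7068 = 0.2072
I = α² × P(1−P) = 2.2² × 0.2072 = 1.00297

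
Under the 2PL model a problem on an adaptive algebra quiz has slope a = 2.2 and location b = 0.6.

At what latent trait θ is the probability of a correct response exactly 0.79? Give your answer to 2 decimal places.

1.20

P(θ) = 1 / (1 + exp(−a(θ − b)))
logit = ln(0.7900/0.2100) = 1.3249
θ = b + logit/(a) = 0.6 + 1.3249/2.2000 = 1.2022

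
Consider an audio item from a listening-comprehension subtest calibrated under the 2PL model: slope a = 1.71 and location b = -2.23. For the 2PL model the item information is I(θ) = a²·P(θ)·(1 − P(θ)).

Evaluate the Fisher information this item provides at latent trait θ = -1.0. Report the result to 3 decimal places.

P = 1/(1+e^{-2.1033}) = 0.8912
P(1−P) = 0.8912 × 0.1088 = 0.0969
I = a² × P(1−P) = 1.71² × 0.0969 = 0.28347

0.283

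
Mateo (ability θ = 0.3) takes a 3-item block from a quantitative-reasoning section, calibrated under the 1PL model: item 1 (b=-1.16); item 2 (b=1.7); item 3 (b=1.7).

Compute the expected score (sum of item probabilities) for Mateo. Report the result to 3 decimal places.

P(θ) = 1 / (1 + exp(−(θ − b)))
P_1 = 1/(1+e^{-1.4600}) = 0.8115
P_2 = 1/(1+e^{1.4000}) = 0.1978
P_3 = 1/(1+e^{1.4000}) = 0.1978
E[score] = 0.8115 + 0.1978 + 0.1978 = 1.2072

1.207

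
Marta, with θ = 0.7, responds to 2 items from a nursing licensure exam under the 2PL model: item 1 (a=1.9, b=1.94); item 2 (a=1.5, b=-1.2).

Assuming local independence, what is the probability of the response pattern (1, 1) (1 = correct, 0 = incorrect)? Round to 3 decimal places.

0.082

P(θ) = 1 / (1 + exp(−a(θ − b)))
P_1 = 1/(1+e^{2.3560}) = 0.0866
P_2 = 1/(1+e^{-2.8500}) = 0.9453
L = P_1 × P_2 = 0.0866 × 0.9453 = 0.08186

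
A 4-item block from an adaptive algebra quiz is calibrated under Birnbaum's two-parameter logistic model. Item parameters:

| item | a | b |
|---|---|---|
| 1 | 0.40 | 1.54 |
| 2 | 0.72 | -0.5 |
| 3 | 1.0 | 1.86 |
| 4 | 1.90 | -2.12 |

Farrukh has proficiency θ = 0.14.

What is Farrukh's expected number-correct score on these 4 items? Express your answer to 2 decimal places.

2.12

P(θ) = 1 / (1 + exp(−a(θ − b)))
P_1 = 1/(1+e^{0.5600}) = 0.3635
P_2 = 1/(1+e^{-0.4608}) = 0.6132
P_3 = 1/(1+e^{1.7200}) = 0.1519
P_4 = 1/(1+e^{-4.2940}) = 0.9865
E[score] = 0.3635 + 0.6132 + 0.1519 + 0.9865 = 2.1152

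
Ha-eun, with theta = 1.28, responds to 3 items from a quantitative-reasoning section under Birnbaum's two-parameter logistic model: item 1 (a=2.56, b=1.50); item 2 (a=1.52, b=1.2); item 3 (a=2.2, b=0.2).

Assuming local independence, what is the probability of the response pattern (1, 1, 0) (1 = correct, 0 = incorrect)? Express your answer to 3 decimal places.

P(theta) = 1 / (1 + exp(−a(theta − b)))
P_1 = 1/(1+e^{0.5632}) = 0.3628
P_2 = 1/(1+e^{-0.1216}) = 0.5304
P_3 = 1/(1+e^{-2.3760}) = 0.9150
L = P_1 × P_2 × (1−P_3) = 0.3628 × 0.5304 × 0.0850 = 0.01636

0.016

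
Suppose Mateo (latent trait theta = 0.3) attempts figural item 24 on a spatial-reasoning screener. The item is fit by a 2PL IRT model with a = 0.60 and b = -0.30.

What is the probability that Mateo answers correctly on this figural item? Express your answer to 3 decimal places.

0.589

P(theta) = 1 / (1 + exp(−a(theta − b)))
Exponent: 0.60 × (0.3 − (-0.30)) = 0.3600
1/(1 + e^{-0.3600}) = 0.5890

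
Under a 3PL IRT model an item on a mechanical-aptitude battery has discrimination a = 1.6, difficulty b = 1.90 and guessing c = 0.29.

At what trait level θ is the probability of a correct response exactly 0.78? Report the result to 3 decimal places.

2.400

P(θ) = c + (1 − c) · 1 / (1 + exp(−a(θ − b)))
Remove guessing floor: (0.78 − 0.29)/(1 − 0.29) = 0.6901
logit = ln(0.6901/0.3099) = 0.8008
θ = b + logit/(a) = 1.90 + 0.8008/1.6000 = 2.4005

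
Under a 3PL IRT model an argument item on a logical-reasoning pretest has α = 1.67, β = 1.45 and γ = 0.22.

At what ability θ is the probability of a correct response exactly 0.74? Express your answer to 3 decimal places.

P(θ) = γ + (1 − γ) · 1 / (1 + exp(−α(θ − β)))
Remove guessing floor: (0.74 − 0.22)/(1 − 0.22) = 0.6667
logit = ln(0.6667/0.3333) = 0.6931
θ = β + logit/(α) = 1.45 + 0.6931/1.6700 = 1.8651

1.865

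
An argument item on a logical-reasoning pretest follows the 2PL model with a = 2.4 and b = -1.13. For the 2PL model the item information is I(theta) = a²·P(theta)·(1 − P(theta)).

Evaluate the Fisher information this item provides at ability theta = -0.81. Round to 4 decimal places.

1.2469

P = 1/(1+e^{-0.7680}) = 0.6831
P(1−P) = 0.6831 × 0.3169 = 0.2165
I = a² × P(1−P) = 2.4² × 0.2165 = 1.24692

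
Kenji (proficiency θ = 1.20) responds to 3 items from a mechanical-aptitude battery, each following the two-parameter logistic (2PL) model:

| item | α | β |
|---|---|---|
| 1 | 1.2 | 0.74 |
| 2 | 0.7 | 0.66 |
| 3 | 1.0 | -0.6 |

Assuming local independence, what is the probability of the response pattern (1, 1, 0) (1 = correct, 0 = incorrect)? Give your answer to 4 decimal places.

P(θ) = 1 / (1 + exp(−α(θ − β)))
P_1 = 1/(1+e^{-0.5520}) = 0.6346
P_2 = 1/(1+e^{-0.3780}) = 0.5934
P_3 = 1/(1+e^{-1.8000}) = 0.8581
L = P_1 × P_2 × (1−P_3) = 0.6346 × 0.5934 × 0.1419 = 0.05342

0.0534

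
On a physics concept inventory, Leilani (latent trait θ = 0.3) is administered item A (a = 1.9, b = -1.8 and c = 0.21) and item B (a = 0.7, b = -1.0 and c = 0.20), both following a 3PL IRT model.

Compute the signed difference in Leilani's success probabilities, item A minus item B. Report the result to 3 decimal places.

P(θ) = c + (1 − c) · 1 / (1 + exp(−a(θ − b)))
P_A = 0.9857
P_B = 0.7704
P_A − P_B = 0.2153

0.215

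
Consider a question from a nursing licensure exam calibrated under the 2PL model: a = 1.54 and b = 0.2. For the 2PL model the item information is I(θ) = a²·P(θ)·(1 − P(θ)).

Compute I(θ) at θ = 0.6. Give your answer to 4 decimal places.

0.5400

P = 1/(1+e^{-0.6160}) = 0.6493
P(1−P) = 0.6493 × 0.3507 = 0.2277
I = a² × P(1−P) = 1.54² × 0.2277 = 0.54003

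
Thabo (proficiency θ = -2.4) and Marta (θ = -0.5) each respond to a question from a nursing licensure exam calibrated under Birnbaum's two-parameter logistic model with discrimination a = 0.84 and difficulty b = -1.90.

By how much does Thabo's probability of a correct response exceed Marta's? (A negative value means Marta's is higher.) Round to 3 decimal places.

-0.368

P(θ) = 1 / (1 + exp(−a(θ − b)))
P(Thabo) = 0.3965  [exponent -0.4200]
P(Marta) = 0.7642  [exponent 1.1760]
Difference = 0.3965 − 0.7642 = -0.3677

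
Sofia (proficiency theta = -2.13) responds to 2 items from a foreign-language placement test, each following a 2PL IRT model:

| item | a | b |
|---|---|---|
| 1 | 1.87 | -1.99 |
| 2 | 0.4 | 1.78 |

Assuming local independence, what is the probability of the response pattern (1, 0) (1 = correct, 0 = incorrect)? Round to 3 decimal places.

P(theta) = 1 / (1 + exp(−a(theta − b)))
P_1 = 1/(1+e^{0.2618}) = 0.4349
P_2 = 1/(1+e^{1.5640}) = 0.1731
L = P_1 × (1−P_2) = 0.4349 × 0.8269 = 0.35965

0.360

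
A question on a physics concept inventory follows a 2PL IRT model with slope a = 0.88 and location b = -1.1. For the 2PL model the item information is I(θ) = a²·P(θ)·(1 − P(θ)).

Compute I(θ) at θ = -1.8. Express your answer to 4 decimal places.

P = 1/(1+e^{0.6160}) = 0.3507
P(1−P) = 0.3507 × 0.6493 = 0.2277
I = a² × P(1−P) = 0.88² × 0.2277 = 0.17634

0.1763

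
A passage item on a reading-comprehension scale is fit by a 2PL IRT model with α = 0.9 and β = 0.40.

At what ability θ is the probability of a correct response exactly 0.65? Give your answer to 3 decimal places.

P(θ) = 1 / (1 + exp(−α(θ − β)))
logit = ln(0.6500/0.3500) = 0.6190
θ = β + logit/(α) = 0.40 + 0.6190/0.9000 = 1.0878

1.088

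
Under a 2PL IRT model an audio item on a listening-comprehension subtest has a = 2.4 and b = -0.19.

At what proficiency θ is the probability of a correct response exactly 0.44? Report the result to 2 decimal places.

-0.29

P(θ) = 1 / (1 + exp(−a(θ − b)))
logit = ln(0.4400/0.5600) = -0.2412
θ = b + logit/(a) = -0.19 + (-0.2412)/2.4000 = -0.2905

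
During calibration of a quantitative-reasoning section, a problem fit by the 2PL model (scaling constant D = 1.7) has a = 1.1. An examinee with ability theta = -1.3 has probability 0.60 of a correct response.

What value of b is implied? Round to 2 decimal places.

P(theta) = 1 / (1 + exp(−D·a(theta − b)))
logit(0.60) = ln(0.60/0.40) = 0.4055
b = theta − logit/(1.7·a) = -1.3 − 0.4055/1.8700 = -1.5168

-1.52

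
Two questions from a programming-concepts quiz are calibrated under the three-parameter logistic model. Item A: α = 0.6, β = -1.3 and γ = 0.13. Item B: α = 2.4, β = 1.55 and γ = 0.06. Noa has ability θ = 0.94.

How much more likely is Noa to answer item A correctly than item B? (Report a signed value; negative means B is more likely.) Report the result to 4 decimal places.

P(θ) = γ + (1 − γ) · 1 / (1 + exp(−α(θ − β)))
P_A = 0.8200
P_B = 0.2366
P_A − P_B = 0.5835

0.5835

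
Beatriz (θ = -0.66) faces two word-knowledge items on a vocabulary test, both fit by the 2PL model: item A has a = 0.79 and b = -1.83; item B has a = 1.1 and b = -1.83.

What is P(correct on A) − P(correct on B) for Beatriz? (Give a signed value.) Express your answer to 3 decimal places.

P(θ) = 1 / (1 + exp(−a(θ − b)))
P_A = 0.7159
P_B = 0.7836
P_A − P_B = -0.0677

-0.068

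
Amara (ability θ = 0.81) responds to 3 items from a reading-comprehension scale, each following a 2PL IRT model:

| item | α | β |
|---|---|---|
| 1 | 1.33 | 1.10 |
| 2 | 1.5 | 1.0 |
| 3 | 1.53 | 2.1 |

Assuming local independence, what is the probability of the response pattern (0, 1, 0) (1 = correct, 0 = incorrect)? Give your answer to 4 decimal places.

0.2243

P(θ) = 1 / (1 + exp(−α(θ − β)))
P_1 = 1/(1+e^{0.3857}) = 0.4048
P_2 = 1/(1+e^{0.2850}) = 0.4292
P_3 = 1/(1+e^{1.9737}) = 0.1220
L = (1−P_1) × P_2 × (1−P_3) = 0.5952 × 0.4292 × 0.8780 = 0.22433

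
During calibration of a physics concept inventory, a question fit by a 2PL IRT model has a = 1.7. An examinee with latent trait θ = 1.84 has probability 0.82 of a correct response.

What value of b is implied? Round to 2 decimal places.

P(θ) = 1 / (1 + exp(−a(θ − b)))
logit(0.82) = ln(0.82/0.18) = 1.5163
b = θ − logit/(a) = 1.84 − 1.5163/1.7000 = 0.9480

0.95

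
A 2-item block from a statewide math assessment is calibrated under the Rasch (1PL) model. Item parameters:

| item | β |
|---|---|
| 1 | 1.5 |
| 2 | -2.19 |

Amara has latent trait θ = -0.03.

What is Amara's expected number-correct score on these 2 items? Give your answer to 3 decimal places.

1.075

P(θ) = 1 / (1 + exp(−(θ − β)))
P_1 = 1/(1+e^{1.5300}) = 0.1780
P_2 = 1/(1+e^{-2.1600}) = 0.8966
E[score] = 0.1780 + 0.8966 = 1.0746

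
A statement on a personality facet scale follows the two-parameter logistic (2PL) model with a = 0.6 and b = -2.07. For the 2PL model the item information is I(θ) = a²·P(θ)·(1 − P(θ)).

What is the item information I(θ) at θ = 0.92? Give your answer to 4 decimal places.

P = 1/(1+e^{-1.7940}) = 0.8574
P(1−P) = 0.8574 × 0.1426 = 0.1223
I = a² × P(1−P) = 0.6² × 0.1223 = 0.04401

0.0440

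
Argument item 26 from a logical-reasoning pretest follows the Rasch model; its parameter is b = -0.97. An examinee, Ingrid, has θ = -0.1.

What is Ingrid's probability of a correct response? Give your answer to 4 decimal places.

P(θ) = 1 / (1 + exp(−(θ − b)))
Exponent: (-0.1 − (-0.97)) = 0.8700
1/(1 + e^{-0.8700}) = 0.7047
P = 0.7047

0.7047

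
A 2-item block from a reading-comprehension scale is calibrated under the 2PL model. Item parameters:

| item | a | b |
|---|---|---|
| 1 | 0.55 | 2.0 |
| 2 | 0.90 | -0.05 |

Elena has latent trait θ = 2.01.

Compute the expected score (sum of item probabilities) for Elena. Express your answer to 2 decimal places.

P(θ) = 1 / (1 + exp(−a(θ − b)))
P_1 = 1/(1+e^{-0.0055}) = 0.5014
P_2 = 1/(1+e^{-1.8540}) = 0.8646
E[score] = 0.5014 + 0.8646 = 1.3660

1.37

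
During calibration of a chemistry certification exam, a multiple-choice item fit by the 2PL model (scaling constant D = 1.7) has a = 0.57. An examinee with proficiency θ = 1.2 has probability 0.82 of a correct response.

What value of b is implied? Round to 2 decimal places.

-0.36

P(θ) = 1 / (1 + exp(−D·a(θ − b)))
logit(0.82) = ln(0.82/0.18) = 1.5163
b = θ − logit/(1.7·a) = 1.2 − 1.5163/0.9690 = -0.3649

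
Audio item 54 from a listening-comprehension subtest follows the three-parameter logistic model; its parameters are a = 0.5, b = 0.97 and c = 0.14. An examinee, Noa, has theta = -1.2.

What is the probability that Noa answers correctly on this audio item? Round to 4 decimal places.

0.3572

P(theta) = c + (1 − c) · 1 / (1 + exp(−a(theta − b)))
Exponent: 0.5 × (-1.2 − 0.97) = -1.0850
1/(1 + e^{1.0850}) = 0.2526
P = 0.14 + 0.86 × 0.2526 = 0.3572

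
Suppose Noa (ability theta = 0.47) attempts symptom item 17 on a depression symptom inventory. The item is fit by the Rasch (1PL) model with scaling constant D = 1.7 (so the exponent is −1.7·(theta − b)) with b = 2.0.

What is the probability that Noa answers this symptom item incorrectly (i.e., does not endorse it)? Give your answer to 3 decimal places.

P(theta) = 1 / (1 + exp(−D·(theta − b)))
Exponent: 1.7 × (0.47 − 2.0) = -2.6010
1/(1 + e^{2.6010}) = 0.0691
P = 0.0691
P(incorrect) = 1 − 0.0691 = 0.9309

0.931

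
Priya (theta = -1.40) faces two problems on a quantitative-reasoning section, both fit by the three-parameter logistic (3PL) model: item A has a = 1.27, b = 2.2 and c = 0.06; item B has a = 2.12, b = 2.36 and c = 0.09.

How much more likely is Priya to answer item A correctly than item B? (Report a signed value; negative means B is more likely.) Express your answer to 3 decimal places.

-0.021

P(theta) = c + (1 − c) · 1 / (1 + exp(−a(theta − b)))
P_A = 0.0696
P_B = 0.0903
P_A − P_B = -0.0207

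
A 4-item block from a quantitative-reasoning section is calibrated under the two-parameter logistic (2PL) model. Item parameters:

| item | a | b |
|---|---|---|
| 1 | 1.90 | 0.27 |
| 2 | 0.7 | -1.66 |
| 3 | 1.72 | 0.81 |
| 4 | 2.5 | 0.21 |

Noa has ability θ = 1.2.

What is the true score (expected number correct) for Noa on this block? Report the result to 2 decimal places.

3.32

P(θ) = 1 / (1 + exp(−a(θ − b)))
P_1 = 1/(1+e^{-1.7670}) = 0.8541
P_2 = 1/(1+e^{-2.0020}) = 0.8810
P_3 = 1/(1+e^{-0.6708}) = 0.6617
P_4 = 1/(1+e^{-2.4750}) = 0.9224
E[score] = 0.8541 + 0.8810 + 0.6617 + 0.9224 = 3.3191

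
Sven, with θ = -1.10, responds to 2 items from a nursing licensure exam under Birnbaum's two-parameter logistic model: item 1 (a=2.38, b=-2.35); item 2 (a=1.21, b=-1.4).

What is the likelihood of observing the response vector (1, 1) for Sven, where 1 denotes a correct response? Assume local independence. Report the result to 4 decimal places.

0.5611

P(θ) = 1 / (1 + exp(−a(θ − b)))
P_1 = 1/(1+e^{-2.9750}) = 0.9514
P_2 = 1/(1+e^{-0.3630}) = 0.5898
L = P_1 × P_2 = 0.9514 × 0.5898 = 0.56112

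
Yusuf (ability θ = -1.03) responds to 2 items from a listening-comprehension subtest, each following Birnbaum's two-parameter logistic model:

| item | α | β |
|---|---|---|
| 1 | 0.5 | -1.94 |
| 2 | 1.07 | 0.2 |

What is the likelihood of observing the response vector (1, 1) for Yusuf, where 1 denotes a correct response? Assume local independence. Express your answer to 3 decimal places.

P(θ) = 1 / (1 + exp(−α(θ − β)))
P_1 = 1/(1+e^{-0.4550}) = 0.6118
P_2 = 1/(1+e^{1.3161}) = 0.2115
L = P_1 × P_2 = 0.6118 × 0.2115 = 0.12938

0.129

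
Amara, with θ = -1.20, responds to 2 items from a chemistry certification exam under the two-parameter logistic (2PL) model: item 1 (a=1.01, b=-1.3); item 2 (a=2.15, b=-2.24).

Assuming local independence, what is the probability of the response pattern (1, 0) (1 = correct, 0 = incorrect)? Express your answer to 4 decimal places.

P(θ) = 1 / (1 + exp(−a(θ − b)))
P_1 = 1/(1+e^{-0.1010}) = 0.5252
P_2 = 1/(1+e^{-2.2360}) = 0.9034
L = P_1 × (1−P_2) = 0.5252 × 0.0966 = 0.05072

0.0507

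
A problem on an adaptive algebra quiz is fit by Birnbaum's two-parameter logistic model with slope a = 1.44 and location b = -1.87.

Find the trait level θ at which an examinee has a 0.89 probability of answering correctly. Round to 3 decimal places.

P(θ) = 1 / (1 + exp(−a(θ − b)))
logit = ln(0.8900/0.1100) = 2.0907
θ = b + logit/(a) = -1.87 + 2.0907/1.4400 = -0.4181

-0.418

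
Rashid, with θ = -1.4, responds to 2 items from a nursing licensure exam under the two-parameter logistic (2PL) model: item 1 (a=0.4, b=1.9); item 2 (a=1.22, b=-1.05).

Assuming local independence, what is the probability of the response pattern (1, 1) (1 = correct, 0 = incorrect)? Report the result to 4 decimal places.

0.0832

P(θ) = 1 / (1 + exp(−a(θ − b)))
P_1 = 1/(1+e^{1.3200}) = 0.2108
P_2 = 1/(1+e^{0.4270}) = 0.3948
L = P_1 × P_2 = 0.2108 × 0.3948 = 0.08324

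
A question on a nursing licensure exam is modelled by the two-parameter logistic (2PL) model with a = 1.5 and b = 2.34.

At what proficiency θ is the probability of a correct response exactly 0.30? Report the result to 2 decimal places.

P(θ) = 1 / (1 + exp(−a(θ − b)))
logit = ln(0.3000/0.7000) = -0.8473
θ = b + logit/(a) = 2.34 + (-0.8473)/1.5000 = 1.7751

1.78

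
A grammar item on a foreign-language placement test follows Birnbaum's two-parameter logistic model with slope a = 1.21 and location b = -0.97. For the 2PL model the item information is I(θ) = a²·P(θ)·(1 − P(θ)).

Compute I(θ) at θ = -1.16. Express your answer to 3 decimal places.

P = 1/(1+e^{0.2299}) = 0.4428
P(1−P) = 0.4428 × 0.5572 = 0.2467
I = a² × P(1−P) = 1.21² × 0.2467 = 0.36123

0.361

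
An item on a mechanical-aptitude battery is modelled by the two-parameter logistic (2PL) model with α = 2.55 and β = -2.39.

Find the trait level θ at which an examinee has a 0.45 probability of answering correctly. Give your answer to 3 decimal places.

-2.469

P(θ) = 1 / (1 + exp(−α(θ − β)))
logit = ln(0.4500/0.5500) = -0.2007
θ = β + logit/(α) = -2.39 + (-0.2007)/2.5500 = -2.4687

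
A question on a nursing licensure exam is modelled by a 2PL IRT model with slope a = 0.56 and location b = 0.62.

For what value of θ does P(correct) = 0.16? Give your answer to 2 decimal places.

P(θ) = 1 / (1 + exp(−a(θ − b)))
logit = ln(0.1600/0.8400) = -1.6582
θ = b + logit/(a) = 0.62 + (-1.6582)/0.5600 = -2.3411

-2.34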